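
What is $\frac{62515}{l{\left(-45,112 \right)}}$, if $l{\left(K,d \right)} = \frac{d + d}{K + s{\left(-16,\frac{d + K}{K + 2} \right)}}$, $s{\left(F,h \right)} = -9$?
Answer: $- \frac{1687905}{112} \approx -15071.0$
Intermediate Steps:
$l{\left(K,d \right)} = \frac{2 d}{-9 + K}$ ($l{\left(K,d \right)} = \frac{d + d}{K - 9} = \frac{2 d}{-9 + K}$)
$\frac{62515}{l{\left(-45,112 \right)}} = \frac{62515}{2 \cdot 112 \frac{1}{-9 - 45}} = \frac{62515}{2 \cdot 112 \frac{1}{-54}} = \frac{62515}{2 \cdot 112 \left(- \frac{1}{54}\right)} = \frac{62515}{- \frac{112}{27}} = 62515 \left(- \frac{27}{112}\right) = - \frac{1687905}{112}$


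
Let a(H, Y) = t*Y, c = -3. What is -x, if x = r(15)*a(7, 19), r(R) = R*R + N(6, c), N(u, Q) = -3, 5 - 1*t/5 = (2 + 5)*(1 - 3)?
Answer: -400710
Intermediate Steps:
t = 95 (t = 25 - 5*(2 + 5)*(1 - 3) = 25 - 35*(-2) = 25 - 5*(-14) = 25 + 70 = 95)
a(H, Y) = 95*Y
r(R) = -3 + R**2 (r(R) = R*R - 3 = R**2 - 3 = -3 + R**2)
x = 400710 (x = (-3 + 15**2)*(95*19) = (-3 + 225)*1805 = 222*1805 = 400710)
-x = -1*400710 = -400710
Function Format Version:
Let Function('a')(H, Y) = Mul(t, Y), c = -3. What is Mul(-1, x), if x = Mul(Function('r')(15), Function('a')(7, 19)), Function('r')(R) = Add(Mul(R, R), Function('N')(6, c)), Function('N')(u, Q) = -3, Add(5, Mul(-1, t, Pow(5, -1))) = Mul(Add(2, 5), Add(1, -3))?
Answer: -400710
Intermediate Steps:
t = 95 (t = Add(25, Mul(-5, Mul(Add(2, 5), Add(1, -3)))) = Add(25, Mul(-5, Mul(7, -2))) = Add(25, Mul(-5, -14)) = Add(25, 70) = 95)
Function('a')(H, Y) = Mul(95, Y)
Function('r')(R) = Add(-3, Pow(R, 2)) (Function('r')(R) = Add(Mul(R, R), -3) = Add(Pow(R, 2), -3) = Add(-3, Pow(R, 2)))
x = 400710 (x = Mul(Add(-3, Pow(15, 2)), Mul(95, 19)) = Mul(Add(-3, 225), 1805) = Mul(222, 1805) = 400710)
Mul(-1, x) = Mul(-1, 400710) = -400710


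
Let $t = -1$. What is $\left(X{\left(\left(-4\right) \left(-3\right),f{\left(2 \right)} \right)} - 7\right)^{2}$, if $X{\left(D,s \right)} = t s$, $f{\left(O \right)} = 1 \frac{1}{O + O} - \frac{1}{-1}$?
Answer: $\frac{1089}{16} \approx 68.063$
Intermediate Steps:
$f{\left(O \right)} = 1 + \frac{1}{2 O}$ ($f{\left(O \right)} = 1 \frac{1}{2 O} - -1 = 1 \frac{1}{2 O} + 1 = \frac{1}{2 O} + 1 = 1 + \frac{1}{2 O}$)
$X{\left(D,s \right)} = - s$
$\left(X{\left(\left(-4\right) \left(-3\right),f{\left(2 \right)} \right)} - 7\right)^{2} = \left(- \frac{\frac{1}{2} + 2}{2} - 7\right)^{2} = \left(- \frac{5}{2 \cdot 2} - 7\right)^{2} = \left(\left(-1\right) \frac{5}{4} - 7\right)^{2} = \left(- \frac{5}{4} - 7\right)^{2} = \left(- \frac{33}{4}\right)^{2} = \frac{1089}{16}$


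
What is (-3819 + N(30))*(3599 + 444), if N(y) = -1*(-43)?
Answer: -15266368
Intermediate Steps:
N(y) = 43
(-3819 + N(30))*(3599 + 444) = (-3819 + 43)*(3599 + 444) = -3776*4043 = -15266368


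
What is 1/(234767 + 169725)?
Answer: 1/404492 ≈ 2.4722e-6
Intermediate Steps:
1/(234767 + 169725) = 1/404492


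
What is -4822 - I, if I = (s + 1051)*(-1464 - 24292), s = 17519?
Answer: 478284098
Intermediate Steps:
I = -478288920 (I = (17519 + 1051)*(-1464 - 24292) = 18570*(-25756) = -478288920)
-4822 - I = -4822 - 1*(-478288920) = -4822 + 478288920 = 478284098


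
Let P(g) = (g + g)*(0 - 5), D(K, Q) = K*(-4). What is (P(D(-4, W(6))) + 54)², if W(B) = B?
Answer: 11236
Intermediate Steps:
D(K, Q) = -4*K
P(g) = -10*g (P(g) = (2*g)*(-5) = -10*g)
(P(D(-4, W(6))) + 54)² = (-(-40)*(-4) + 54)² = (-10*16 + 54)² = (-160 + 54)² = (-106)² = 11236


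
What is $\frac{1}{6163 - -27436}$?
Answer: $\frac{1}{33599} \approx 2.9763 \cdot 10^{-5}$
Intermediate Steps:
$\frac{1}{6163 - -27436} = \frac{1}{6163 + \left(-11463 + 38899\right)} = \frac{1}{6163 + 27436} = \frac{1}{33599}$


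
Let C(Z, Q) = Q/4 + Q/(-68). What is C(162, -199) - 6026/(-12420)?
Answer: -212693/4590 ≈ -46.338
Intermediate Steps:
C(Z, Q) = 4*Q/17 (C(Z, Q) = Q*(1/4) + Q*(-1/68) = Q/4 - Q/68 = 4*Q/17)
C(162, -199) - 6026/(-12420) = (4/17)*(-199) - 6026/(-12420) = -796/17 - 6026*(-1)/12420 = -796/17 - 1*(-131/270) = -796/17 + 131/270 = -212693/4590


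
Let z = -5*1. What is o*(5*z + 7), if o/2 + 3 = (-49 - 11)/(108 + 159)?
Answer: 10332/89 ≈ 116.09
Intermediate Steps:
z = -5
o = -574/89 (o = -6 + 2*((-49 - 11)/(108 + 159)) = -6 + 2*(-60/267) = -6 + 2*(-60*1/267) = -6 + 2*(-20/89) = -6 - 40/89 = -574/89 ≈ -6.4494)
o*(5*z + 7) = -574*(5*(-5) + 7)/89 = -574*(-25 + 7)/89 = -574/89*(-18) = 10332/89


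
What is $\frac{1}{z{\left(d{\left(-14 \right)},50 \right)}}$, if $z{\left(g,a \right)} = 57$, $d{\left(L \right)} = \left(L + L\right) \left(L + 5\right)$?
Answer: $\frac{1}{57} \approx 0.017544$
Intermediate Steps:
$d{\left(L \right)} = 2 L \left(5 + L\right)$
$\frac{1}{z{\left(d{\left(-14 \right)},50 \right)}} = \frac{1}{57}$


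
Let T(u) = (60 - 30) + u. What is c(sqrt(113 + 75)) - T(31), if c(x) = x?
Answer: -61 + 2*sqrt(47) ≈ -47.289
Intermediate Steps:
T(u) = 30 + u
c(sqrt(113 + 75)) - T(31) = sqrt(113 + 75) - (30 + 31) = sqrt(188) - 1*61 = 2*sqrt(47) - 61 = -61 + 2*sqrt(47)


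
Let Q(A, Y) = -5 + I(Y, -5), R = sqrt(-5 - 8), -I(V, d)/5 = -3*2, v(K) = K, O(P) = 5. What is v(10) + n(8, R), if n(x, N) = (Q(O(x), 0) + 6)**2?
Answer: 971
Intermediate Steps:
I(V, d) = 30 (I(V, d) = -(-15)*2 = -5*(-6) = 30)
R = I*sqrt(13) (R = sqrt(-13) = I*sqrt(13) ≈ 3.6056*I)
Q(A, Y) = 25 (Q(A, Y) = -5 + 30 = 25)
n(x, N) = 961 (n(x, N) = (25 + 6)**2 = 31**2 = 961)
v(10) + n(8, R) = 10 + 961 = 971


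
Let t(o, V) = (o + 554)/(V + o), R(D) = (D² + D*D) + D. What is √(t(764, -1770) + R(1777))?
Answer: √1598316978638/503 ≈ 2513.4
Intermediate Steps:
R(D) = D + 2*D² (R(D) = (D² + D²) + D = 2*D² + D = D + 2*D²)
t(o, V) = (554 + o)/(V + o)
√(t(764, -1770) + R(1777)) = √((554 + 764)/(-1770 + 764) + 1777*(1 + 2*1777)) = √(1318/(-1006) + 1777*(1 + 3554)) = √(-1/1006*1318 + 1777*3555) = √(-659/503 + 6317235) = √(3177568546/503) = √1598316978638/503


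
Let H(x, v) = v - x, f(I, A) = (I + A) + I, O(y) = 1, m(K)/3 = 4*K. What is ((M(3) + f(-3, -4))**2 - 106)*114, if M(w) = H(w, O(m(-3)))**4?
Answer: -7980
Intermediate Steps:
m(K) = 12*K (m(K) = 3*(4*K) = 12*K)
f(I, A) = A + 2*I (f(I, A) = (A + I) + I = A + 2*I)
M(w) = (1 - w)**4
((M(3) + f(-3, -4))**2 - 106)*114 = (((-1 + 3)**4 + (-4 + 2*(-3)))**2 - 106)*114 = ((2**4 + (-4 - 6))**2 - 106)*114 = ((16 - 10)**2 - 106)*114 = (6**2 - 106)*114 = (36 - 106)*114 = -70*114 = -7980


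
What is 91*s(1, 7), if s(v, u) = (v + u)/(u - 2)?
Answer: 728/5 ≈ 145.60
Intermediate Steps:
s(v, u) = (u + v)/(-2 + u)
91*s(1, 7) = 91*((7 + 1)/(-2 + 7)) = 91*(8/5) = 728/5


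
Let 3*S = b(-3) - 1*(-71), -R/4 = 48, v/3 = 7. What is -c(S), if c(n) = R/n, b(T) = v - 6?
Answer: 288/43 ≈ 6.6977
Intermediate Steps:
v = 21 (v = 3*7 = 21)
b(T) = 15 (b(T) = 21 - 6 = 15)
R = -192 (R = -4*48 = -192)
S = 86/3 (S = (15 - 1*(-71))/3 = (15 + 71)/3 = (⅓)*86 = 86/3 ≈ 28.667)
c(n) = -192/n
-c(S) = -(-192)/86/3 = -(-192)*3/86 = -1*(-288/43) = 288/43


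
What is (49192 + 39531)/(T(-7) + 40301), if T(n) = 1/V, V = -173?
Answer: 15349079/6972072 ≈ 2.2015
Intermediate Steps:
T(n) = -1/173 (T(n) = 1/(-173) = -1/173)
(49192 + 39531)/(T(-7) + 40301) = (49192 + 39531)/(-1/173 + 40301) = 88723/(6972072/173) = 88723*(173/6972072) = 15349079/6972072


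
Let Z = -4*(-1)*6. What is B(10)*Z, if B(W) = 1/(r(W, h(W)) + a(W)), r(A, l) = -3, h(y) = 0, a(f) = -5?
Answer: -3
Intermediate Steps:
Z = 24 (Z = 4*6 = 24)
B(W) = -1/8 (B(W) = 1/(-3 - 5) = 1/(-8) = -1/8)
B(10)*Z = -1/8*24 = -3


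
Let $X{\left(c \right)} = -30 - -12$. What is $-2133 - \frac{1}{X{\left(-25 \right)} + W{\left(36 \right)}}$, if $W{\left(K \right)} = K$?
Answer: $- \frac{38395}{18} \approx -2133.1$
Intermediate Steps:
$X{\left(c \right)} = -18$ ($X{\left(c \right)} = -30 + 12 = -18$)
$-2133 - \frac{1}{X{\left(-25 \right)} + W{\left(36 \right)}} = -2133 - \frac{1}{-18 + 36} = -2133 - \frac{1}{18} = - \frac{38395}{18}$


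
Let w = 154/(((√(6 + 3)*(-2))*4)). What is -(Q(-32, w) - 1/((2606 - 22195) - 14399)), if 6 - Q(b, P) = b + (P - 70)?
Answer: -2916596/25491 ≈ -114.42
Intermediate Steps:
w = -77/12 (w = 154/(((√9*(-2))*4)) = 154/(((3*(-2))*4)) = 154/((-6*4)) = 154/(-24) = 154*(-1/24) = -77/12 ≈ -6.4167)
Q(b, P) = 76 - P - b (Q(b, P) = 6 - (b + (P - 70)) = 6 - (b + (-70 + P)) = 6 - (-70 + P + b) = 6 + (70 - P - b) = 76 - P - b)
-(Q(-32, w) - 1/((2606 - 22195) - 14399)) = -((76 - 1*(-77/12) - 1*(-32)) - 1/((2606 - 22195) - 14399)) = -((76 + 77/12 + 32) - 1/(-19589 - 14399)) = -(1373/12 - 1/(-33988)) = -(1373/12 - 1*(-1/33988)) = -(1373/12 + 1/33988) = -1*2916596/25491 = -2916596/25491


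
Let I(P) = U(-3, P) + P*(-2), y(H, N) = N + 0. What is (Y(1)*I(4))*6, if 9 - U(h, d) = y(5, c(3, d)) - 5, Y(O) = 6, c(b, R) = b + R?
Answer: -36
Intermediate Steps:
c(b, R) = R + b
y(H, N) = N
U(h, d) = 11 - d (U(h, d) = 9 - ((d + 3) - 5) = 9 - ((3 + d) - 5) = 9 - (-2 + d) = 9 + (2 - d) = 11 - d)
I(P) = 11 - 3*P (I(P) = (11 - P) + P*(-2) = (11 - P) - 2*P = 11 - 3*P)
(Y(1)*I(4))*6 = (6*(11 - 3*4))*6 = (6*(11 - 12))*6 = (6*(-1))*6 = -6*6 = -36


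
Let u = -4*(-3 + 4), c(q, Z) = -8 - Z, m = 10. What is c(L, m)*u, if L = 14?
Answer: 72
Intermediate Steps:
u = -4 (u = -4*1 = -4)
c(L, m)*u = (-8 - 1*10)*(-4) = (-8 - 10)*(-4) = -18*(-4) = 72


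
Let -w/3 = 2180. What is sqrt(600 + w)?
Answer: 6*I*sqrt(165) ≈ 77.071*I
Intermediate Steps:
w = -6540 (w = -3*2180 = -6540)
sqrt(600 + w) = sqrt(600 - 6540) = sqrt(-5940) = 6*I*sqrt(165)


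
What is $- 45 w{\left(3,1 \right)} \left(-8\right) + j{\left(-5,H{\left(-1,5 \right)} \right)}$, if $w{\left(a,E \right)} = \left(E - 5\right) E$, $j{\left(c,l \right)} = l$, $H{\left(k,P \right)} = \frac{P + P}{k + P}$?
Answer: $- \frac{2875}{2} \approx -1437.5$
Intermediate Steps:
$H{\left(k,P \right)} = \frac{2 P}{P + k}$
$w{\left(a,E \right)} = E \left(-5 + E\right)$ ($w{\left(a,E \right)} = \left(-5 + E\right) E = E \left(-5 + E\right)$)
$- 45 w{\left(3,1 \right)} \left(-8\right) + j{\left(-5,H{\left(-1,5 \right)} \right)} = - 45 \cdot 1 \left(-5 + 1\right) \left(-8\right) + 2 \cdot 5 \frac{1}{5 - 1} = - 45 \cdot 1 \left(-4\right) \left(-8\right) + 2 \cdot 5 \cdot \frac{1}{4} = - 45 \left(\left(-4\right) \left(-8\right)\right) + 2 \cdot 5 \cdot \frac{1}{4} = \left(-45\right) 32 + \frac{5}{2} = -1440 + \frac{5}{2} = - \frac{2875}{2}$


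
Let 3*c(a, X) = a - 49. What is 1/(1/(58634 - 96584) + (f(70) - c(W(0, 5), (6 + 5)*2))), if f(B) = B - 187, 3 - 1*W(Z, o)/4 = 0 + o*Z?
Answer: -37950/3972101 ≈ -0.0095541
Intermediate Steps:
W(Z, o) = 12 - 4*Z*o (W(Z, o) = 12 - 4*(0 + o*Z) = 12 - 4*(0 + Z*o) = 12 - 4*Z*o)
f(B) = -187 + B
c(a, X) = -49/3 + a/3 (c(a, X) = (a - 49)/3 = (-49 + a)/3 = -49/3 + a/3)
1/(1/(58634 - 96584) + (f(70) - c(W(0, 5), (6 + 5)*2))) = 1/(1/(58634 - 96584) + ((-187 + 70) - (-49/3 + (12 - 4*0*5)/3))) = 1/(1/(-37950) + (-117 - (-49/3 + (12 + 0)/3))) = 1/(-1/37950 + (-117 - (-49/3 + (⅓)*12))) = 1/(-1/37950 + (-117 - (-49/3 + 4))) = 1/(-1/37950 + (-117 - 1*(-37/3))) = 1/(-1/37950 + (-117 + 37/3)) = 1/(-1/37950 - 314/3) = 1/(-3972101/37950) = -37950/3972101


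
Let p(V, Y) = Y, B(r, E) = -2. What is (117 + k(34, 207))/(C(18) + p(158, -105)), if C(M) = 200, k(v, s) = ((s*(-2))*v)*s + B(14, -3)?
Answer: -2913617/95 ≈ -30670.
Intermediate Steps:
k(v, s) = -2 - 2*v*s² (k(v, s) = ((s*(-2))*v)*s - 2 = ((-2*s)*v)*s - 2 = (-2*s*v)*s - 2 = -2*v*s² - 2 = -2 - 2*v*s²)
(117 + k(34, 207))/(C(18) + p(158, -105)) = (117 + (-2 - 2*34*207²))/(200 - 105) = (117 + (-2 - 2*34*42849))/95 = (117 + (-2 - 2913732))*(1/95) = (117 - 2913734)*(1/95) = -2913617*1/95 = -2913617/95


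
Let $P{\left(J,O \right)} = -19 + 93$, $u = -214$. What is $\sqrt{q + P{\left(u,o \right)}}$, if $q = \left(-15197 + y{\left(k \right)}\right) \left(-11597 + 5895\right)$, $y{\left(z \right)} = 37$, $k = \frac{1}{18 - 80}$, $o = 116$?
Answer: $\sqrt{86442394} \approx 9297.4$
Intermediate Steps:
$k = - \frac{1}{62}$ ($k = \frac{1}{-62} = - \frac{1}{62} \approx -0.016129$)
$P{\left(J,O \right)} = 74$
$q = 86442320$ ($q = \left(-15197 + 37\right) \left(-11597 + 5895\right) = \left(-15160\right) \left(-5702\right) = 86442320$)
$\sqrt{q + P{\left(u,o \right)}} = \sqrt{86442320 + 74} = \sqrt{86442394}$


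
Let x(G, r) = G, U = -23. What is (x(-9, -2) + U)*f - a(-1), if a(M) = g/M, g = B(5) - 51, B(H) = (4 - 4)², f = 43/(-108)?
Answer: -1033/27 ≈ -38.259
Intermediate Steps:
f = -43/108 (f = 43*(-1/108) = -43/108 ≈ -0.39815)
B(H) = 0 (B(H) = 0² = 0)
g = -51 (g = 0 - 51 = -51)
a(M) = -51/M
(x(-9, -2) + U)*f - a(-1) = (-9 - 23)*(-43/108) - (-51)/(-1) = -32*(-43/108) - (-51)*(-1) = 344/27 - 1*51 = 344/27 - 51 = -1033/27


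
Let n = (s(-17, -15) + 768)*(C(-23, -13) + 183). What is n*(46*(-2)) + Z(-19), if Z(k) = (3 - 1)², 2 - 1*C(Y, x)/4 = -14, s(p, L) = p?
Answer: -17065720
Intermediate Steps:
C(Y, x) = 64 (C(Y, x) = 8 - 4*(-14) = 8 + 56 = 64)
Z(k) = 4 (Z(k) = 2² = 4)
n = 185497 (n = (-17 + 768)*(64 + 183) = 751*247 = 185497)
n*(46*(-2)) + Z(-19) = 185497*(46*(-2)) + 4 = 185497*(-92) + 4 = -17065724 + 4 = -17065720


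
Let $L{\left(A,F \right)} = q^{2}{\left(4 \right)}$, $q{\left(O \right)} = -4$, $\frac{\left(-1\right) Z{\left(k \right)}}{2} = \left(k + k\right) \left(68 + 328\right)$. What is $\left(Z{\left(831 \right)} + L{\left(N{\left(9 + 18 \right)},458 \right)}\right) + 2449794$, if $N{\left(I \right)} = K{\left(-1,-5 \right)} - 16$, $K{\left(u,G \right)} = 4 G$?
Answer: $1133506$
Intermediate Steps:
$Z{\left(k \right)} = - 1584 k$ ($Z{\left(k \right)} = - 2 \left(k + k\right) \left(68 + 328\right) = - 2 \cdot 2 k 396 = - 2 \cdot 792 k = - 1584 k$)
$N{\left(I \right)} = -36$ ($N{\left(I \right)} = 4 \left(-5\right) - 16 = -20 - 16 = -36$)
$L{\left(A,F \right)} = 16$ ($L{\left(A,F \right)} = \left(-4\right)^{2} = 16$)
$\left(Z{\left(831 \right)} + L{\left(N{\left(9 + 18 \right)},458 \right)}\right) + 2449794 = \left(\left(-1584\right) 831 + 16\right) + 2449794 = \left(-1316304 + 16\right) + 2449794 = -1316288 + 2449794 = 1133506$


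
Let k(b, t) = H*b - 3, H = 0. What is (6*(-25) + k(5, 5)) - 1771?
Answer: -1924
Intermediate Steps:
k(b, t) = -3 (k(b, t) = 0*b - 3 = 0 - 3 = -3)
(6*(-25) + k(5, 5)) - 1771 = (6*(-25) - 3) - 1771 = (-150 - 3) - 1771 = -153 - 1771 = -1924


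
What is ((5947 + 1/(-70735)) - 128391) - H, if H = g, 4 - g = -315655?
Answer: -30989215706/70735 ≈ -4.3810e+5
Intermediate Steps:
g = 315659 (g = 4 - 1*(-315655) = 4 + 315655 = 315659)
H = 315659
((5947 + 1/(-70735)) - 128391) - H = ((5947 + 1/(-70735)) - 128391) - 1*315659 = ((5947 - 1/70735) - 128391) - 315659 = (420661044/70735 - 128391) - 315659 = -8661076341/70735 - 315659 = -30989215706/70735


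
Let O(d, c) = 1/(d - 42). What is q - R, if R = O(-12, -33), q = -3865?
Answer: -208709/54 ≈ -3865.0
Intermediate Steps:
O(d, c) = 1/(-42 + d)
R = -1/54 (R = 1/(-42 - 12) = 1/(-54) = -1/54 ≈ -0.018519)
q - R = -3865 - 1*(-1/54) = -3865 + 1/54 = -208709/54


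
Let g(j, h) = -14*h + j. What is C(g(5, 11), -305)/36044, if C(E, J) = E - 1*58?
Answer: -207/36044 ≈ -0.0057430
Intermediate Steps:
g(j, h) = j - 14*h
C(E, J) = -58 + E (C(E, J) = E - 58 = -58 + E)
C(g(5, 11), -305)/36044 = (-58 + (5 - 14*11))/36044 = (-58 + (5 - 154))*(1/36044) = (-58 - 149)*(1/36044) = -207*1/36044 = -207/36044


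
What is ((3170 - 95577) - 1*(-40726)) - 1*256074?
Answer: -307755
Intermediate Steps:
((3170 - 95577) - 1*(-40726)) - 1*256074 = (-92407 + 40726) - 256074 = -51681 - 256074 = -307755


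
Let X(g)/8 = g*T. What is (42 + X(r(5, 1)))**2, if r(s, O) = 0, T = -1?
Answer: 1764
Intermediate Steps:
X(g) = -8*g (X(g) = 8*(g*(-1)) = 8*(-g) = -8*g)
(42 + X(r(5, 1)))**2 = (42 - 8*0)**2 = (42 + 0)**2 = 42**2 = 1764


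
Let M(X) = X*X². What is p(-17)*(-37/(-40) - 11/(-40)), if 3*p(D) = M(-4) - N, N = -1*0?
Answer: -128/5 ≈ -25.600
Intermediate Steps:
N = 0
M(X) = X³
p(D) = -64/3 (p(D) = ((-4)³ - 1*0)/3 = (-64 + 0)/3 = (⅓)*(-64) = -64/3)
p(-17)*(-37/(-40) - 11/(-40)) = -64*(-37/(-40) - 11/(-40))/3 = -64*(-37*(-1/40) - 11*(-1/40))/3 = -64*(37/40 + 11/40)/3 = -64/3*6/5 = -128/5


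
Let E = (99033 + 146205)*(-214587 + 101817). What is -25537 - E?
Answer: 27655463723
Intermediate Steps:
E = -27655489260 (E = 245238*(-112770) = -27655489260)
-25537 - E = -25537 - 1*(-27655489260) = -25537 + 27655489260 = 27655463723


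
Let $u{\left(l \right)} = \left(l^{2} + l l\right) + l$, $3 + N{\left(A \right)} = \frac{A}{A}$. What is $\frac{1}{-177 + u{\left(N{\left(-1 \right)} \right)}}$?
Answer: $- \frac{1}{171} \approx -0.005848$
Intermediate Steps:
$N{\left(A \right)} = -2$ ($N{\left(A \right)} = -3 + \frac{A}{A} = -3 + 1 = -2$)
$u{\left(l \right)} = l + 2 l^{2}$ ($u{\left(l \right)} = \left(l^{2} + l^{2}\right) + l = 2 l^{2} + l = l + 2 l^{2}$)
$\frac{1}{-177 + u{\left(N{\left(-1 \right)} \right)}} = \frac{1}{-177 - 2 \left(1 + 2 \left(-2\right)\right)} = \frac{1}{-177 - 2 \left(1 - 4\right)} = \frac{1}{-177 - -6} = \frac{1}{-177 + 6} = \frac{1}{-171} = - \frac{1}{171}$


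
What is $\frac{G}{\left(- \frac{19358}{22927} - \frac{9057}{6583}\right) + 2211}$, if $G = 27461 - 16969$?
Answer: $\frac{3487976218}{734290087} \approx 4.7501$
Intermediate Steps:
$G = 10492$
$\frac{G}{\left(- \frac{19358}{22927} - \frac{9057}{6583}\right) + 2211} = \frac{10492}{\left(- \frac{19358}{22927} - \frac{9057}{6583}\right) + 2211} = \frac{10492}{- \frac{1476139}{664883} + 2211} = \frac{10492}{\frac{1468580174}{664883}} = 10492 \cdot \frac{664883}{1468580174} = \frac{3487976218}{734290087}$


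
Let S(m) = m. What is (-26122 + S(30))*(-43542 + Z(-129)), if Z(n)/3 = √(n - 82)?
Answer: 1136097864 - 78276*I*√211 ≈ 1.1361e+9 - 1.137e+6*I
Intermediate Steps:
Z(n) = 3*√(-82 + n) (Z(n) = 3*√(n - 82) = 3*√(-82 + n))
(-26122 + S(30))*(-43542 + Z(-129)) = (-26122 + 30)*(-43542 + 3*√(-82 - 129)) = -26092*(-43542 + 3*√(-211)) = -26092*(-43542 + 3*(I*√211)) = -26092*(-43542 + 3*I*√211) = 1136097864 - 78276*I*√211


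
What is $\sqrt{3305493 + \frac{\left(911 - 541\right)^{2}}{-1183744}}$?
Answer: $\frac{\sqrt{978214342223}}{544} \approx 1818.1$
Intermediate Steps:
$\sqrt{3305493 + \frac{\left(911 - 541\right)^{2}}{-1183744}} = \sqrt{3305493 + 370^{2} \left(- \frac{1}{1183744}\right)} = \sqrt{3305493 + 136900 \left(- \frac{1}{1183744}\right)} = \sqrt{3305493 - \frac{34225}{295936}} = \sqrt{\frac{978214342223}{295936}} = \frac{\sqrt{978214342223}}{544}$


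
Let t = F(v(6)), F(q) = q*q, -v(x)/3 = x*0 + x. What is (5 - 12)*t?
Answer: -2268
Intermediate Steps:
v(x) = -3*x (v(x) = -3*(x*0 + x) = -3*(0 + x) = -3*x)
F(q) = q**2
t = 324 (t = (-3*6)**2 = (-18)**2 = 324)
(5 - 12)*t = (5 - 12)*324 = -7*324 = -2268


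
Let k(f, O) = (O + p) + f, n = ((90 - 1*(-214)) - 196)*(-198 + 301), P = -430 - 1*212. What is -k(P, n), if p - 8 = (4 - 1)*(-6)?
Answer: -10472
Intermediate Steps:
P = -642 (P = -430 - 212 = -642)
p = -10 (p = 8 + (4 - 1)*(-6) = 8 + 3*(-6) = 8 - 18 = -10)
n = 11124 (n = ((90 + 214) - 196)*103 = (304 - 196)*103 = 108*103 = 11124)
k(f, O) = -10 + O + f (k(f, O) = (O - 10) + f = (-10 + O) + f = -10 + O + f)
-k(P, n) = -(-10 + 11124 - 642) = -1*10472 = -10472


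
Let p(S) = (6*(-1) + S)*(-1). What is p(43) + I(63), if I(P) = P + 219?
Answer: 245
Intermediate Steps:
I(P) = 219 + P
p(S) = 6 - S (p(S) = (-6 + S)*(-1) = 6 - S)
p(43) + I(63) = (6 - 1*43) + (219 + 63) = (6 - 43) + 282 = -37 + 282 = 245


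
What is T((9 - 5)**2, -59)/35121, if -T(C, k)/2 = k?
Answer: 118/35121 ≈ 0.0033598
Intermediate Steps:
T(C, k) = -2*k
T((9 - 5)**2, -59)/35121 = -2*(-59)/35121 = 118*(1/35121) = 118/35121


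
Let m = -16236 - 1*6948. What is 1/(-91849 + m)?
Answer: -1/115033 ≈ -8.6932e-6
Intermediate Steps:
m = -23184 (m = -16236 - 6948 = -23184)
1/(-91849 + m) = 1/(-91849 - 23184) = 1/(-115033) = -1/115033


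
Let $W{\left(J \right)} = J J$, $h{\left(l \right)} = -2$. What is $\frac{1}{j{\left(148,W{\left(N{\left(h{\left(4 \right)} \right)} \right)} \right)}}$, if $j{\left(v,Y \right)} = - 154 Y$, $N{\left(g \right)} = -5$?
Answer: $- \frac{1}{3850} \approx -0.00025974$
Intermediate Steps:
$W{\left(J \right)} = J^{2}$
$\frac{1}{j{\left(148,W{\left(N{\left(h{\left(4 \right)} \right)} \right)} \right)}} = \frac{1}{\left(-154\right) \left(-5\right)^{2}} = \frac{1}{\left(-154\right) 25} = \frac{1}{-3850} = - \frac{1}{3850}$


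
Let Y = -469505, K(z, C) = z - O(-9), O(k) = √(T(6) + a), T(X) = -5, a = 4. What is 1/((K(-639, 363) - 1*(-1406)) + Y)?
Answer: -468738/219715312645 + I/219715312645 ≈ -2.1334e-6 + 4.5513e-12*I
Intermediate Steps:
O(k) = I (O(k) = √(-5 + 4) = √(-1) = I)
K(z, C) = z - I
1/((K(-639, 363) - 1*(-1406)) + Y) = 1/(((-639 - I) - 1*(-1406)) - 469505) = 1/(((-639 - I) + 1406) - 469505) = 1/((767 - I) - 469505) = 1/(-468738 - I) = (-468738 + I)/219715312645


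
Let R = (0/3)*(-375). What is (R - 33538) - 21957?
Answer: -55495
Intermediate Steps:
R = 0 (R = (0*(⅓))*(-375) = 0*(-375) = 0)
(R - 33538) - 21957 = (0 - 33538) - 21957 = -33538 - 21957 = -55495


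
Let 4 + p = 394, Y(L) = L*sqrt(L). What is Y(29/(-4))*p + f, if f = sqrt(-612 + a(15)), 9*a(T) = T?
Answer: I*(-16965*sqrt(29) + 4*sqrt(5493))/12 ≈ -7588.6*I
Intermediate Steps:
a(T) = T/9
Y(L) = L**(3/2)
p = 390 (p = -4 + 394 = 390)
f = I*sqrt(5493)/3 (f = sqrt(-612 + (1/9)*15) = sqrt(-612 + 5/3) = sqrt(-1831/3) = I*sqrt(5493)/3 ≈ 24.705*I)
Y(29/(-4))*p + f = (29/(-4))**(3/2)*390 + I*sqrt(5493)/3 = (29*(-1/4))**(3/2)*390 + I*sqrt(5493)/3 = (-29/4)**(3/2)*390 + I*sqrt(5493)/3 = -29*I*sqrt(29)/8*390 + I*sqrt(5493)/3 = -5655*I*sqrt(29)/4 + I*sqrt(5493)/3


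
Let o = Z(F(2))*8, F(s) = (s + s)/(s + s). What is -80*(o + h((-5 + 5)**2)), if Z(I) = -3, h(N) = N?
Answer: 1920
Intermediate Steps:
F(s) = 1 (F(s) = (2*s)/((2*s)) = (2*s)*(1/(2*s)) = 1)
o = -24 (o = -3*8 = -24)
-80*(o + h((-5 + 5)**2)) = -80*(-24 + (-5 + 5)**2) = -80*(-24 + 0**2) = -80*(-24 + 0) = -80*(-24) = 1920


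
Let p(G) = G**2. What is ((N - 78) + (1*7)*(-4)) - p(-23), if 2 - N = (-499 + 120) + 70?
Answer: -324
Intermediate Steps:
N = 311 (N = 2 - ((-499 + 120) + 70) = 2 - (-379 + 70) = 2 - 1*(-309) = 2 + 309 = 311)
((N - 78) + (1*7)*(-4)) - p(-23) = ((311 - 78) + (1*7)*(-4)) - 1*(-23)**2 = (233 + 7*(-4)) - 1*529 = (233 - 28) - 529 = 205 - 529 = -324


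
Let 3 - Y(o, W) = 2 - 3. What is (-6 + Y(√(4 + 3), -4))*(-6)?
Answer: 12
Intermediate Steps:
Y(o, W) = 4 (Y(o, W) = 3 - (2 - 3) = 3 - 1*(-1) = 3 + 1 = 4)
(-6 + Y(√(4 + 3), -4))*(-6) = (-6 + 4)*(-6) = -2*(-6) = 12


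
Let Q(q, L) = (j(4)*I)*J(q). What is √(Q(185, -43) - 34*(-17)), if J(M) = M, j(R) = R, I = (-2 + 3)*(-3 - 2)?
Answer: I*√3122 ≈ 55.875*I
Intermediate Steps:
I = -5 (I = 1*(-5) = -5)
Q(q, L) = -20*q (Q(q, L) = (4*(-5))*q = -20*q)
√(Q(185, -43) - 34*(-17)) = √(-20*185 - 34*(-17)) = √(-3700 + 578) = √(-3122) = I*√3122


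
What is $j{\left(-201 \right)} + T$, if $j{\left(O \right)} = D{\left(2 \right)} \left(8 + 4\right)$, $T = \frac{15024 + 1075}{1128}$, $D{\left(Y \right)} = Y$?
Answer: $\frac{43171}{1128} \approx 38.272$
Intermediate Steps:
$T = \frac{16099}{1128}$ ($T = 16099 \cdot \frac{1}{1128} = \frac{16099}{1128} \approx 14.272$)
$j{\left(O \right)} = 24$ ($j{\left(O \right)} = 2 \left(8 + 4\right) = 2 \cdot 12 = 24$)
$j{\left(-201 \right)} + T = 24 + \frac{16099}{1128} = \frac{43171}{1128}$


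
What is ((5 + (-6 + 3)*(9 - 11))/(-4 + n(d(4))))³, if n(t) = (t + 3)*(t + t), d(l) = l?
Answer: 1331/140608 ≈ 0.0094660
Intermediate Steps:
n(t) = 2*t*(3 + t) (n(t) = (3 + t)*(2*t) = 2*t*(3 + t))
((5 + (-6 + 3)*(9 - 11))/(-4 + n(d(4))))³ = ((5 + (-6 + 3)*(9 - 11))/(-4 + 2*4*(3 + 4)))³ = ((5 - 3*(-2))/(-4 + 2*4*7))³ = ((5 + 6)/(-4 + 56))³ = (11/52)³ = 1331/140608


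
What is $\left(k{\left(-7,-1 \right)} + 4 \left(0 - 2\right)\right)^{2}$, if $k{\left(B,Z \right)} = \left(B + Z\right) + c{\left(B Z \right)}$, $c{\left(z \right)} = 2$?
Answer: $196$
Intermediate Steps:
$k{\left(B,Z \right)} = 2 + B + Z$ ($k{\left(B,Z \right)} = \left(B + Z\right) + 2 = 2 + B + Z$)
$\left(k{\left(-7,-1 \right)} + 4 \left(0 - 2\right)\right)^{2} = \left(\left(2 - 7 - 1\right) + 4 \left(0 - 2\right)\right)^{2} = \left(-6 + 4 \left(-2\right)\right)^{2} = \left(-6 - 8\right)^{2} = \left(-14\right)^{2} = 196$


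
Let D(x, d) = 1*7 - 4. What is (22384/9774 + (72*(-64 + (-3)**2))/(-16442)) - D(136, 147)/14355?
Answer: 162175286731/64080763065 ≈ 2.5308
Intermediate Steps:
D(x, d) = 3 (D(x, d) = 7 - 4 = 3)
(22384/9774 + (72*(-64 + (-3)**2))/(-16442)) - D(136, 147)/14355 = (22384/9774 + (72*(-64 + (-3)**2))/(-16442)) - 3/14355 = (22384*(1/9774) + (72*(-64 + 9))*(-1/16442)) - 3/14355 = (11192/4887 + (72*(-55))*(-1/16442)) - 1*1/4785 = (11192/4887 - 3960*(-1/16442)) - 1/4785 = (11192/4887 + 1980/8221) - 1/4785 = 101685692/40176027 - 1/4785 = 162175286731/64080763065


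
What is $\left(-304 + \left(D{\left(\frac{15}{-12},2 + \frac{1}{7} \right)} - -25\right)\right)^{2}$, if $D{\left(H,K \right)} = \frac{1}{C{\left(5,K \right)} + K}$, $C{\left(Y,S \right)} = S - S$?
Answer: $\frac{17455684}{225} \approx 77581.0$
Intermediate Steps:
$C{\left(Y,S \right)} = 0$
$D{\left(H,K \right)} = \frac{1}{K}$ ($D{\left(H,K \right)} = \frac{1}{0 + K} = \frac{1}{K}$)
$\left(-304 + \left(D{\left(\frac{15}{-12},2 + \frac{1}{7} \right)} - -25\right)\right)^{2} = \left(-304 + \left(\frac{1}{2 + \frac{1}{7}} - -25\right)\right)^{2} = \left(-304 + \left(\frac{1}{2 + \frac{1}{7}} + 25\right)\right)^{2} = \left(-304 + \left(\frac{1}{\frac{15}{7}} + 25\right)\right)^{2} = \left(-304 + \left(\frac{7}{15} + 25\right)\right)^{2} = \left(-304 + \frac{382}{15}\right)^{2} = \left(- \frac{4178}{15}\right)^{2} = \frac{17455684}{225}$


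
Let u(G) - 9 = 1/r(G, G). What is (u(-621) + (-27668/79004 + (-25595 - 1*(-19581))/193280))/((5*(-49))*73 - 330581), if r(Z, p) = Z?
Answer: -10214025409243/413045619458423040 ≈ -2.4729e-5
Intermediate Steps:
u(G) = 9 + 1/G
(u(-621) + (-27668/79004 + (-25595 - 1*(-19581))/193280))/((5*(-49))*73 - 330581) = ((9 + 1/(-621)) + (-27668/79004 + (-25595 - 1*(-19581))/193280))/((5*(-49))*73 - 330581) = ((9 - 1/621) + (-27668*1/79004 + (-25595 + 19581)*(1/193280)))/(-245*73 - 330581) = (5588/621 + (-6917/19751 - 6014*1/193280))/(-17885 - 330581) = (5588/621 + (-6917/19751 - 3007/96640))/(-348466) = (5588/621 - 727850137/1908736640)*(-1/348466) = (10214025409243/1185325453440)*(-1/348466) = -10214025409243/413045619458423040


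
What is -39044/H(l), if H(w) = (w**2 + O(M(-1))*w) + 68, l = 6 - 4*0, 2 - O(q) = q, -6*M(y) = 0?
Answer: -9761/29 ≈ -336.59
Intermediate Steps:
M(y) = 0 (M(y) = -1/6*0 = 0)
O(q) = 2 - q
l = 6 (l = 6 + 0 = 6)
H(w) = 68 + w**2 + 2*w (H(w) = (w**2 + (2 - 1*0)*w) + 68 = (w**2 + (2 + 0)*w) + 68 = (w**2 + 2*w) + 68 = 68 + w**2 + 2*w)
-39044/H(l) = -39044/(68 + 6**2 + 2*6) = -39044/(68 + 36 + 12) = -39044/116 = -39044*1/116 = -9761/29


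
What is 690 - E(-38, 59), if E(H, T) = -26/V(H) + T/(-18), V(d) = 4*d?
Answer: 474085/684 ≈ 693.11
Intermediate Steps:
E(H, T) = -13/(2*H) - T/18 (E(H, T) = -26*1/(4*H) + T/(-18) = -13/(2*H) + T*(-1/18) = -13/(2*H) - T/18)
690 - E(-38, 59) = 690 - (-117 - 1*(-38)*59)/(18*(-38)) = 690 - (-1)*(-117 + 2242)/(18*38) = 690 - (-1)*2125/(18*38) = 690 - 1*(-2125/684) = 690 + 2125/684 = 474085/684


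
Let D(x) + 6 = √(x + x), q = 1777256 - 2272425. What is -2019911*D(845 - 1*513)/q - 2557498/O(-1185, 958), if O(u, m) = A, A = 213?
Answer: -1268975173420/105470997 + 4039822*√166/495169 ≈ -11926.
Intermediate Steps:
O(u, m) = 213
q = -495169
D(x) = -6 + √2*√x (D(x) = -6 + √(x + x) = -6 + √(2*x) = -6 + √2*√x)
-2019911*D(845 - 1*513)/q - 2557498/O(-1185, 958) = -(12119466/495169 - 2019911*√2*√(845 - 1*513)/495169) - 2557498/213 = -(12119466/495169 - 2019911*√2*√(845 - 513)/495169) - 2557498*1/213 = -(12119466/495169 - 4039822*√166/495169) - 2557498/213 = -2019911*(6/495169 - 2*√166/495169) - 2557498/213 = (-12119466/495169 + 4039822*√166/495169) - 2557498/213 = -1268975173420/105470997 + 4039822*√166/495169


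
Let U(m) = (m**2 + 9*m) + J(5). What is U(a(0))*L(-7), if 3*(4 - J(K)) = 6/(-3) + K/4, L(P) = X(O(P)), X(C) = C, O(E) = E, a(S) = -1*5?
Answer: 441/4 ≈ 110.25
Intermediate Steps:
a(S) = -5
L(P) = P
J(K) = 14/3 - K/12 (J(K) = 4 - (6/(-3) + K/4)/3 = 4 - (6*(-1/3) + K*(1/4))/3 = 4 - (-2 + K/4)/3 = 4 + (2/3 - K/12) = 14/3 - K/12)
U(m) = 17/4 + m**2 + 9*m (U(m) = (m**2 + 9*m) + (14/3 - 1/12*5) = (m**2 + 9*m) + (14/3 - 5/12) = (m**2 + 9*m) + 17/4 = 17/4 + m**2 + 9*m)
U(a(0))*L(-7) = (17/4 + (-5)**2 + 9*(-5))*(-7) = (17/4 + 25 - 45)*(-7) = -63/4*(-7) = 441/4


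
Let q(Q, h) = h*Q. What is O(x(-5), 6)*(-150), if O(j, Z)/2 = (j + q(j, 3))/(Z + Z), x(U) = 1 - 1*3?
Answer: 200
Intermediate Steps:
x(U) = -2 (x(U) = 1 - 3 = -2)
q(Q, h) = Q*h
O(j, Z) = 4*j/Z (O(j, Z) = 2*((j + j*3)/(Z + Z)) = 2*((j + 3*j)/((2*Z))) = 2*((4*j)*(1/(2*Z))) = 2*(2*j/Z) = 4*j/Z)
O(x(-5), 6)*(-150) = (4*(-2)/6)*(-150) = (4*(-2)*(⅙))*(-150) = -4/3*(-150) = 200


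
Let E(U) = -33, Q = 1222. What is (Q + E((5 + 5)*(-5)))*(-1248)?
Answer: -1483872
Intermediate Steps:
(Q + E((5 + 5)*(-5)))*(-1248) = (1222 - 33)*(-1248) = 1189*(-1248) = -1483872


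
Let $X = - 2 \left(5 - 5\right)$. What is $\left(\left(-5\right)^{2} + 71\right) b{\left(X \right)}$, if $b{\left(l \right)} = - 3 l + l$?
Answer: $0$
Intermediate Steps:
$X = 0$ ($X = \left(-2\right) 0 = 0$)
$b{\left(l \right)} = - 2 l$
$\left(\left(-5\right)^{2} + 71\right) b{\left(X \right)} = \left(\left(-5\right)^{2} + 71\right) \left(\left(-2\right) 0\right) = \left(25 + 71\right) 0 = 96 \cdot 0 = 0$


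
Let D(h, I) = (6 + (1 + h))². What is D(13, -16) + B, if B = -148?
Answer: 252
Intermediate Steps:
D(h, I) = (7 + h)²
D(13, -16) + B = (7 + 13)² - 148 = 20² - 148 = 400 - 148 = 252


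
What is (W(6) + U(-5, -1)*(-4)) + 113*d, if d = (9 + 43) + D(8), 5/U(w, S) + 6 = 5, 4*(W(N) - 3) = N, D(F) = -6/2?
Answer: 11123/2 ≈ 5561.5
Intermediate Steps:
D(F) = -3 (D(F) = -6*½ = -3)
W(N) = 3 + N/4
U(w, S) = -5 (U(w, S) = 5/(-6 + 5) = 5/(-1) = 5*(-1) = -5)
d = 49 (d = (9 + 43) - 3 = 52 - 3 = 49)
(W(6) + U(-5, -1)*(-4)) + 113*d = ((3 + (¼)*6) - 5*(-4)) + 113*49 = ((3 + 3/2) + 20) + 5537 = (9/2 + 20) + 5537 = 49/2 + 5537 = 11123/2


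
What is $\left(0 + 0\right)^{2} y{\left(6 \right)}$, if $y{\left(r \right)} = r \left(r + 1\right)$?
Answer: $0$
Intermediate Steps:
$y{\left(r \right)} = r \left(1 + r\right)$
$\left(0 + 0\right)^{2} y{\left(6 \right)} = \left(0 + 0\right)^{2} \cdot 6 \left(1 + 6\right) = 0^{2} \cdot 6 \cdot 7 = 0 \cdot 42 = 0$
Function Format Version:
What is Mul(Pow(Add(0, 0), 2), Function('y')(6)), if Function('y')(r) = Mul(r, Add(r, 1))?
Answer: 0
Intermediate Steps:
Function('y')(r) = Mul(r, Add(1, r))
Mul(Pow(Add(0, 0), 2), Function('y')(6)) = Mul(Pow(Add(0, 0), 2), Mul(6, Add(1, 6))) = Mul(Pow(0, 2), Mul(6, 7)) = Mul(0, 42) = 0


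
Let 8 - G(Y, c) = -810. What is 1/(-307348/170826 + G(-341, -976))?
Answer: 85413/69714160 ≈ 0.0012252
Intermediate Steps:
G(Y, c) = 818 (G(Y, c) = 8 - 1*(-810) = 8 + 810 = 818)
1/(-307348/170826 + G(-341, -976)) = 1/(-307348/170826 + 818) = 1/(-307348*1/170826 + 818) = 1/(-153674/85413 + 818) = 1/(69714160/85413) = 85413/69714160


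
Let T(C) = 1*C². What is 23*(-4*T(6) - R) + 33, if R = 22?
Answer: -3785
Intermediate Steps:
T(C) = C²
23*(-4*T(6) - R) + 33 = 23*(-4*6² - 1*22) + 33 = 23*(-4*36 - 22) + 33 = 23*(-144 - 22) + 33 = 23*(-166) + 33 = -3818 + 33 = -3785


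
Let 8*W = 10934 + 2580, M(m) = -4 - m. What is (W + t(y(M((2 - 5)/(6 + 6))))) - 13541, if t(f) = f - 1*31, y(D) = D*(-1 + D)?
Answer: -189839/16 ≈ -11865.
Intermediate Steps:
W = 6757/4 (W = (10934 + 2580)/8 = (1/8)*13514 = 6757/4 ≈ 1689.3)
t(f) = -31 + f (t(f) = f - 31 = -31 + f)
(W + t(y(M((2 - 5)/(6 + 6))))) - 13541 = (6757/4 + (-31 + (-4 - (2 - 5)/(6 + 6))*(-1 + (-4 - (2 - 5)/(6 + 6))))) - 13541 = (6757/4 + (-31 + (-4 - (-3)/12)*(-1 + (-4 - (-3)/12)))) - 13541 = (6757/4 + (-31 + (-4 - 1*(-1/4))*(-1 + (-4 - 1*(-1/4))))) - 13541 = (6757/4 + (-31 + (-4 + 1/4)*(-1 + (-4 + 1/4)))) - 13541 = (6757/4 + (-31 - 15*(-1 - 15/4)/4)) - 13541 = (6757/4 + (-31 - 15/4*(-19/4))) - 13541 = (6757/4 + (-31 + 285/16)) - 13541 = (6757/4 - 211/16) - 13541 = 26817/16 - 13541 = -189839/16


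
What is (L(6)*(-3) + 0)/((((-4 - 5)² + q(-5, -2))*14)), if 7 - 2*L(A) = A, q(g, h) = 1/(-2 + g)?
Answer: -3/2264 ≈ -0.0013251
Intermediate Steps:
L(A) = 7/2 - A/2
(L(6)*(-3) + 0)/((((-4 - 5)² + q(-5, -2))*14)) = ((7/2 - ½*6)*(-3) + 0)/((((-4 - 5)² + 1/(-2 - 5))*14)) = ((7/2 - 3)*(-3) + 0)/((((-9)² + 1/(-7))*14)) = ((½)*(-3) + 0)/(((81 - ⅐)*14)) = (-3/2 + 0)/(((566/7)*14)) = -3/2/1132 = -3/2*1/1132 = -3/2264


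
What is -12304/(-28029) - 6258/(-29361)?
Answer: 178887742/274319823 ≈ 0.65211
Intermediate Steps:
-12304/(-28029) - 6258/(-29361) = -12304*(-1/28029) - 6258*(-1/29361) = 12304/28029 + 2086/9787 = 178887742/274319823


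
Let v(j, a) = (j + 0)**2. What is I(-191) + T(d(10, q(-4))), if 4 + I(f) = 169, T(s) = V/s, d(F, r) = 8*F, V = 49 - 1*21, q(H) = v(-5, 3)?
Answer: 3307/20 ≈ 165.35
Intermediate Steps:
v(j, a) = j**2
q(H) = 25 (q(H) = (-5)**2 = 25)
V = 28 (V = 49 - 21 = 28)
T(s) = 28/s
I(f) = 165 (I(f) = -4 + 169 = 165)
I(-191) + T(d(10, q(-4))) = 165 + 28/((8*10)) = 165 + 28/80 = 165 + 28*(1/80) = 165 + 7/20 = 3307/20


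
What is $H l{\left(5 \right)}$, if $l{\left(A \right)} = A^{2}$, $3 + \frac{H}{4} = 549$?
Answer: $54600$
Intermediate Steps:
$H = 2184$ ($H = -12 + 4 \cdot 549 = -12 + 2196 = 2184$)
$H l{\left(5 \right)} = 2184 \cdot 5^{2} = 2184 \cdot 25 = 54600$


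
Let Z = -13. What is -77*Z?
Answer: 1001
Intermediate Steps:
-77*Z = -77*(-13) = 1001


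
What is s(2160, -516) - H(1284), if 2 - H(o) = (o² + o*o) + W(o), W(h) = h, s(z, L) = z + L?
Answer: 3300238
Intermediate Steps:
s(z, L) = L + z
H(o) = 2 - o - 2*o² (H(o) = 2 - ((o² + o*o) + o) = 2 - ((o² + o²) + o) = 2 - (2*o² + o) = 2 - (o + 2*o²) = 2 + (-o - 2*o²) = 2 - o - 2*o²)
s(2160, -516) - H(1284) = (-516 + 2160) - (2 - 1*1284 - 2*1284²) = 1644 - (2 - 1284 - 2*1648656) = 1644 - (2 - 1284 - 3297312) = 1644 - 1*(-3298594) = 1644 + 3298594 = 3300238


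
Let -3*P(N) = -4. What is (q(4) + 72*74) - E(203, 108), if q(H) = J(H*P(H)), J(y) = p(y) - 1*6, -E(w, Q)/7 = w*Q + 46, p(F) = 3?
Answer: 159115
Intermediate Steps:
P(N) = 4/3 (P(N) = -⅓*(-4) = 4/3)
E(w, Q) = -322 - 7*Q*w (E(w, Q) = -7*(w*Q + 46) = -7*(Q*w + 46) = -7*(46 + Q*w) = -322 - 7*Q*w)
J(y) = -3 (J(y) = 3 - 1*6 = 3 - 6 = -3)
q(H) = -3
(q(4) + 72*74) - E(203, 108) = (-3 + 72*74) - (-322 - 7*108*203) = (-3 + 5328) - (-322 - 153468) = 5325 - 1*(-153790) = 5325 + 153790 = 159115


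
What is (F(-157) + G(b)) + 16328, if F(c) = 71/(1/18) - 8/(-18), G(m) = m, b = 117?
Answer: 159511/9 ≈ 17723.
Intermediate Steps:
F(c) = 11506/9 (F(c) = 71/(1/18) - 8*(-1/18) = 71*18 + 4/9 = 1278 + 4/9 = 11506/9)
(F(-157) + G(b)) + 16328 = (11506/9 + 117) + 16328 = 12559/9 + 16328 = 159511/9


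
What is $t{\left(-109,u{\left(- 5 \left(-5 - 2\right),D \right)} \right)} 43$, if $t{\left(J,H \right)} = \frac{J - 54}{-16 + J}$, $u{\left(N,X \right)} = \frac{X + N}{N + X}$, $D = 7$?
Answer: $\frac{7009}{125} \approx 56.072$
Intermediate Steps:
$u{\left(N,X \right)} = 1$ ($u{\left(N,X \right)} = \frac{N + X}{N + X} = 1$)
$t{\left(J,H \right)} = \frac{-54 + J}{-16 + J}$
$t{\left(-109,u{\left(- 5 \left(-5 - 2\right),D \right)} \right)} 43 = \frac{-54 - 109}{-16 - 109} \cdot 43 = \frac{1}{-125} \left(-163\right) 43 = \left(- \frac{1}{125}\right) \left(-163\right) 43 = \frac{163}{125} \cdot 43 = \frac{7009}{125}$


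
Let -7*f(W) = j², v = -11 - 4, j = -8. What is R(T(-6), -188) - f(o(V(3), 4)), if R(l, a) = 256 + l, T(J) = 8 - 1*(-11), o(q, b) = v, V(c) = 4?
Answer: 1989/7 ≈ 284.14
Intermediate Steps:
v = -15
o(q, b) = -15
T(J) = 19 (T(J) = 8 + 11 = 19)
f(W) = -64/7 (f(W) = -⅐*(-8)² = -⅐*64 = -64/7)
R(T(-6), -188) - f(o(V(3), 4)) = (256 + 19) - 1*(-64/7) = 275 + 64/7 = 1989/7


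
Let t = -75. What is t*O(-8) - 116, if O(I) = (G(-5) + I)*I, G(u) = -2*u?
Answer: 1084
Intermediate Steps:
O(I) = I*(10 + I) (O(I) = (-2*(-5) + I)*I = (10 + I)*I = I*(10 + I))
t*O(-8) - 116 = -(-600)*(10 - 8) - 116 = -(-600)*2 - 116 = -75*(-16) - 116 = 1200 - 116 = 1084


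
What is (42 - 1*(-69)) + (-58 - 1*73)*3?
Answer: -282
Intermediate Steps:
(42 - 1*(-69)) + (-58 - 1*73)*3 = (42 + 69) + (-58 - 73)*3 = 111 - 131*3 = 111 - 393 = -282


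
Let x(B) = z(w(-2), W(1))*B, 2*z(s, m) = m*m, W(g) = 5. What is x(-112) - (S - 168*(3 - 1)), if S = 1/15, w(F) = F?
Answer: -15961/15 ≈ -1064.1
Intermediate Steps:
S = 1/15 ≈ 0.066667
z(s, m) = m²/2 (z(s, m) = (m*m)/2 = m²/2)
x(B) = 25*B/2 (x(B) = ((½)*5²)*B = ((½)*25)*B = 25*B/2)
x(-112) - (S - 168*(3 - 1)) = (25/2)*(-112) - (1/15 - 168*(3 - 1)) = -1400 - (1/15 - 168*2) = -1400 - (1/15 - 56*6) = -1400 - (1/15 - 336) = -1400 - 1*(-5039/15) = -1400 + 5039/15 = -15961/15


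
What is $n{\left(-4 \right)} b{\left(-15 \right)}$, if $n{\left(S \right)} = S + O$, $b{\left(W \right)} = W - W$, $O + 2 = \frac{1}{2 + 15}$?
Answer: $0$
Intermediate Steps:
$O = - \frac{33}{17}$ ($O = -2 + \frac{1}{2 + 15} = -2 + \frac{1}{17} = - \frac{33}{17} \approx -1.9412$)
$b{\left(W \right)} = 0$
$n{\left(S \right)} = - \frac{33}{17} + S$ ($n{\left(S \right)} = S - \frac{33}{17} = - \frac{33}{17} + S$)
$n{\left(-4 \right)} b{\left(-15 \right)} = \left(- \frac{33}{17} - 4\right) 0 = \left(- \frac{101}{17}\right) 0 = 0$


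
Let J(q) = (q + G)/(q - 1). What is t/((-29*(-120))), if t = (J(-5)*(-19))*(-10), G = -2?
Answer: 133/2088 ≈ 0.063697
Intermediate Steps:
J(q) = (-2 + q)/(-1 + q) (J(q) = (q - 2)/(q - 1) = (-2 + q)/(-1 + q))
t = 665/3 (t = (((-2 - 5)/(-1 - 5))*(-19))*(-10) = ((-7/(-6))*(-19))*(-10) = (-1/6*(-7)*(-19))*(-10) = ((7/6)*(-19))*(-10) = -133/6*(-10) = 665/3 ≈ 221.67)
t/((-29*(-120))) = 665/(3*((-29*(-120)))) = (665/3)/3480 = (665/3)*(1/3480) = 133/2088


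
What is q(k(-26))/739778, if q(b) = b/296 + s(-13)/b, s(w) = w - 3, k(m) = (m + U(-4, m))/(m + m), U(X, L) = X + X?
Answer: -3201247/96786635296 ≈ -3.3075e-5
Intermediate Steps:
U(X, L) = 2*X
k(m) = (-8 + m)/(2*m) (k(m) = (m + 2*(-4))/(m + m) = (m - 8)/((2*m)) = (-8 + m)*(1/(2*m)) = (-8 + m)/(2*m))
s(w) = -3 + w
q(b) = -16/b + b/296 (q(b) = b/296 + (-3 - 13)/b = b*(1/296) - 16/b = b/296 - 16/b = -16/b + b/296)
q(k(-26))/739778 = (-16*(-52/(-8 - 26)) + ((½)*(-8 - 26)/(-26))/296)/739778 = (-16/((½)*(-1/26)*(-34)) + ((½)*(-1/26)*(-34))/296)*(1/739778) = (-16/17/26 + (1/296)*(17/26))*(1/739778) = (-16*26/17 + 17/7696)*(1/739778) = (-416/17 + 17/7696)*(1/739778) = -3201247/130832*1/739778 = -3201247/96786635296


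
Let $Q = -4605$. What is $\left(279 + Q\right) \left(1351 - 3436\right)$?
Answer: $9019710$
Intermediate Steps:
$\left(279 + Q\right) \left(1351 - 3436\right) = \left(279 - 4605\right) \left(1351 - 3436\right) = \left(-4326\right) \left(-2085\right) = 9019710$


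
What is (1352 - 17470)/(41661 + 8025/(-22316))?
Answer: -359689288/929698851 ≈ -0.38689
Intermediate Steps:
(1352 - 17470)/(41661 + 8025/(-22316)) = -16118/(41661 + 8025*(-1/22316)) = -16118/(41661 - 8025/22316) = -16118/929698851/22316 = -16118*22316/929698851 = -359689288/929698851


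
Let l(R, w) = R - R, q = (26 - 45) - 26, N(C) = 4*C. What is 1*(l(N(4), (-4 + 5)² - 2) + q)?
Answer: -45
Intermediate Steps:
q = -45 (q = -19 - 26 = -45)
l(R, w) = 0
1*(l(N(4), (-4 + 5)² - 2) + q) = 1*(0 - 45) = 1*(-45) = -45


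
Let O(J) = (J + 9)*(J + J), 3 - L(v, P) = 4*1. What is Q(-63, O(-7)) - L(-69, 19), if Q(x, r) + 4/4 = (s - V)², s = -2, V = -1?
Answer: 1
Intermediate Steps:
L(v, P) = -1 (L(v, P) = 3 - 4 = -1)
O(J) = 2*J*(9 + J) (O(J) = (9 + J)*(2*J) = 2*J*(9 + J))
Q(x, r) = 0 (Q(x, r) = -1 + (-2 - 1*(-1))² = -1 + (-2 + 1)² = -1 + (-1)² = -1 + 1 = 0)
Q(-63, O(-7)) - L(-69, 19) = 0 - 1*(-1) = 0 + 1 = 1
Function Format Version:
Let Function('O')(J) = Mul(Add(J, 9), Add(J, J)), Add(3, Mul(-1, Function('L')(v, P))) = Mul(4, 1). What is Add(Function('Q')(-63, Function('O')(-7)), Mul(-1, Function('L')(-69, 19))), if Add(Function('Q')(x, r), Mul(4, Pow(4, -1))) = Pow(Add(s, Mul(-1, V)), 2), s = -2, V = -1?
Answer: 1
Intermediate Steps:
Function('L')(v, P) = -1 (Function('L')(v, P) = Add(3, Mul(-1, Mul(4, 1))) = Add(3, Mul(-1, 4)) = Add(3, -4) = -1)
Function('O')(J) = Mul(2, J, Add(9, J)) (Function('O')(J) = Mul(Add(9, J), Mul(2, J)) = Mul(2, J, Add(9, J)))
Function('Q')(x, r) = 0 (Function('Q')(x, r) = Add(-1, Pow(Add(-2, Mul(-1, -1)), 2)) = Add(-1, Pow(Add(-2, 1), 2)) = Add(-1, Pow(-1, 2)) = Add(-1, 1) = 0)
Add(Function('Q')(-63, Function('O')(-7)), Mul(-1, Function('L')(-69, 19))) = Add(0, Mul(-1, -1)) = Add(0, 1) = 1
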